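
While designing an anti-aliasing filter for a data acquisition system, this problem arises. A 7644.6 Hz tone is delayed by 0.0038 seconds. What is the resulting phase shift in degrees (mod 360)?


Phase shift from frequency and time delay:
phi = 360 * f * t_delay
    = 360 * 7644.6 * 0.0038
    = 10457.81 degrees
    mod 360 = 17.81 degrees

17.81 degrees


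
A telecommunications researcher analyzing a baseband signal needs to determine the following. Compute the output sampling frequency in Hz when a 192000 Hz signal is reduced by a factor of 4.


Decimation reduces the sample rate:
fs_out = fs_in / M
       = 192000 / 4
       = 48000.0 Hz

48000.0 Hz


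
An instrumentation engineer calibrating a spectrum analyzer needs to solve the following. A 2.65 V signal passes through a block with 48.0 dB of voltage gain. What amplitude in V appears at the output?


Output voltage from dB gain:
V_out = V_in * 10^(gain_dB / 20)
      = 2.65 * 10^(48.0 / 20)
      = 2.65 * 251.188643
      = 665.6499 V

665.6499 V


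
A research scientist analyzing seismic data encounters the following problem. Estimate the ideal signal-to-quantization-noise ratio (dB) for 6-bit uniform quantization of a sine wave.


Theoretical SNR for a full-scale sinusoid:
SNR = 6.02 * N + 1.76
    = 6.02 * 6 + 1.76
    = 36.12 + 1.76
    = 37.88 dB

37.88 dB


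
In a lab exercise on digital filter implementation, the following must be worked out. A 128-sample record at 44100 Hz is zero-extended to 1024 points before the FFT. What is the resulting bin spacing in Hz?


Frequency resolution after zero-padding:
N_padded = 128 * 8 = 1024
df = fs / N_padded
   = 44100 / 1024
   = 43.0664 Hz

43.0664 Hz


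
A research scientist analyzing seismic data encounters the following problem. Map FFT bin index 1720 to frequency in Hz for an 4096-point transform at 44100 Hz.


Frequency of DFT bin k:
f_k = k * fs / N
    = 1720 * 44100 / 4096
    = 75852000 / 4096
    = 18518.555 Hz

18518.555 Hz


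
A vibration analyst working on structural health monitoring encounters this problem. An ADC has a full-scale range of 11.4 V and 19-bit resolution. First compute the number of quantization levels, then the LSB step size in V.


Step 1 — number of quantization levels:
L = 2^N = 2^19 = 524288

Step 2 — LSB step size:
delta = Vfs / L
      = 11.4 / 524288
      = 2.174e-05 V

Levels = 524288; step size = 2.174e-05 V


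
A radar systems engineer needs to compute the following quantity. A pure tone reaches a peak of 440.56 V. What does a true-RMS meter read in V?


RMS voltage for a sinusoidal waveform:
V_rms = V_peak / sqrt(2)
      = 440.56 / 1.414214
      = 311.523 V

311.523 V


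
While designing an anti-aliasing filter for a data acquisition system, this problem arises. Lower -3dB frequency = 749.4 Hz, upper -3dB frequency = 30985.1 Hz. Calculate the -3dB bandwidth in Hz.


Bandwidth is the difference of -3dB frequencies:
BW = f_high - f_low
   = 30985.1 - 749.4
   = 30235.7 Hz

30235.7 Hz


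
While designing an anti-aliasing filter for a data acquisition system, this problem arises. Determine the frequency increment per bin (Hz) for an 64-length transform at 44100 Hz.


DFT frequency resolution:
df = fs / N
   = 44100 / 64
   = 689.0625 Hz

689.0625 Hz


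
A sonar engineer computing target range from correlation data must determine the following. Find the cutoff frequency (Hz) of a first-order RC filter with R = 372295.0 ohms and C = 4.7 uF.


Cutoff frequency of a first-order RC filter:
fc = 1 / (2 * pi * R * C)
C = 4.7 uF = 4.7e-06 F
fc = 1 / (2 * pi * 372295.0 * 4.7e-06)
   = 1 / 10.994232827501
   = 0.090957 Hz

0.090957 Hz


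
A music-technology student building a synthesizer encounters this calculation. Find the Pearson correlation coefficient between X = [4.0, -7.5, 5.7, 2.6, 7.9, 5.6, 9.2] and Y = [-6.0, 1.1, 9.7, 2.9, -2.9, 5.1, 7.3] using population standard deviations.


Pearson correlation coefficient (population):
r = cov(X,Y) / (std(X) * std(Y))
Mean X = 3.9286, Mean Y = 2.4571
Cov(X,Y) = 5.116939
Std(X) = 5.097258, Std(Y) = 5.143056
r = 0.1952

0.1952


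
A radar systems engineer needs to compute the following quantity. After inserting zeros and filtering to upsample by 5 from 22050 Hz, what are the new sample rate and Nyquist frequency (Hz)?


Step 1 — output sample rate after interpolation by L:
fs_out = L * fs_in = 5 * 22050 = 110250 Hz

Step 2 — Nyquist frequency of the output stream:
f_Nyq = fs_out / 2 = 110250 / 2 = 55125.0 Hz

fs_out = 110250 Hz; f_Nyquist = 55125.0 Hz


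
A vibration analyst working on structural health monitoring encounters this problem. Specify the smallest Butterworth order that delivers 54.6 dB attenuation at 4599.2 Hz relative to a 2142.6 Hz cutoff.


Butterworth filter order formula:
n = log10(10^(A/10) - 1) / (2 * log10(f_stop/f_pass))
10^(54.6/10) - 1 = 288402.1503
f_stop/f_pass = 4599.2 / 2142.6 = 2.1466
n = 8.2293 -> ceil = 9

9


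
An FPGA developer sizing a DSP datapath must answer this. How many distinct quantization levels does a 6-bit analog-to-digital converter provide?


Number of quantization levels = 2^N
= 2^6
= 64

64


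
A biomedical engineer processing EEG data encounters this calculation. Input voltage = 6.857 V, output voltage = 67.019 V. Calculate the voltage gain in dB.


Voltage gain in dB:
G = 20 * log10(Vout / Vin)
  = 20 * log10(67.019 / 6.857)
  = 20 * log10(9.773808)
  = 20 * 0.990064
  = 19.8 dB

19.8 dB


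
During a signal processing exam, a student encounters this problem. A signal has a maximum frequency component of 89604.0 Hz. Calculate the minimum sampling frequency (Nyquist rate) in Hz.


The Nyquist rate is twice the maximum frequency component.
fs_min = 2 * fmax
      = 2 * 89604.0
      = 179208.0 Hz

179208.0


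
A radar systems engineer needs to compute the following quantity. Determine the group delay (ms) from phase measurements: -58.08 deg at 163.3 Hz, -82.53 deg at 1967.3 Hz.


Group delay from phase difference:
tau = -d(phi)/d(omega)
d(phi) = -24.45 deg = -0.426733 rad
d(omega) = 2*pi*(1967.3 - 163.3) = 11334.8663 rad/s
tau = -(-0.426733) / 11334.8663
    = 0.0376 ms

0.0376 ms


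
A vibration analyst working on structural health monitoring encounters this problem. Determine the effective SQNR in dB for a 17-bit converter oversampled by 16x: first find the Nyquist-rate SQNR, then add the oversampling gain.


Step 1 — baseline SQNR at Nyquist:
SQNR_base = 6.02*N + 1.76
          = 6.02*17 + 1.76
          = 104.1 dB

Step 2 — oversampling processing gain:
G = 10*log10(OSR) = 10*log10(16) = 12.04 dB

Step 3 — total:
SQNR_total = 104.1 + 12.04 = 116.14 dB

Base SQNR = 104.1 dB; oversampled SQNR = 116.14 dB


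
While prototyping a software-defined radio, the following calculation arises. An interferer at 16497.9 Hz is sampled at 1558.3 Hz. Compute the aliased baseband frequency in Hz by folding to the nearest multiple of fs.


Compute the nearest integer multiple of fs to the signal:
n = round(16497.9 / 1558.3) = 11
f_alias = |16497.9 - 11 * 1558.3|
        = |16497.9 - 17141.3|
        = 643.4 Hz

643.4


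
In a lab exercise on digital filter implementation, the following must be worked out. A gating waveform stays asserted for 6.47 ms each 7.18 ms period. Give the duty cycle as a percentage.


Duty cycle as a percentage:
DC = (t_on / T) * 100
   = (6.47 / 7.18) * 100
   = 0.901114 * 100
   = 90.11 %

90.11 %


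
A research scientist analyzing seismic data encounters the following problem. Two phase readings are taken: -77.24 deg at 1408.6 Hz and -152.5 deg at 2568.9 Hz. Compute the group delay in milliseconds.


Group delay from phase difference:
tau = -d(phi)/d(omega)
d(phi) = -75.26 deg = -1.313535 rad
d(omega) = 2*pi*(2568.9 - 1408.6) = 7290.3799 rad/s
tau = -(-1.313535) / 7290.3799
    = 0.1802 ms

0.1802 ms


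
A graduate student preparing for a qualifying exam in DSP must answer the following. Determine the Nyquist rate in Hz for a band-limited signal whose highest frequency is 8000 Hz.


The Nyquist rate is twice the maximum frequency component.
fs_min = 2 * fmax
      = 2 * 8000
      = 16000 Hz

16000


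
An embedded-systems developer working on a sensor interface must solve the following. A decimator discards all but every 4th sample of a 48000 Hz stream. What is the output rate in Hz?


Decimation reduces the sample rate:
fs_out = fs_in / M
       = 48000 / 4
       = 12000.0 Hz

12000.0 Hz


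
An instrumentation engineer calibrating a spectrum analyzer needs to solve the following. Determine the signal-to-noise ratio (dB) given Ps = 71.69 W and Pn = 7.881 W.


SNR in decibels:
SNR = 10 * log10(Ps / Pn)
    = 10 * log10(71.69 / 7.881)
    = 10 * log10(9.0966)
    = 10 * 0.9589
    = 9.59 dB

9.59 dB


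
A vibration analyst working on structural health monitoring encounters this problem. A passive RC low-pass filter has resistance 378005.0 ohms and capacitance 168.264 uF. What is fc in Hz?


Cutoff frequency of a first-order RC filter:
fc = 1 / (2 * pi * R * C)
C = 168.264 uF = 0.000168264 F
fc = 1 / (2 * pi * 378005.0 * 0.000168264)
   = 1 / 399.63969754477
   = 0.002502 Hz

0.002502 Hz


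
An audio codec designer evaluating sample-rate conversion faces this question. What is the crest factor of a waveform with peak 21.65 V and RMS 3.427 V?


Crest factor is the ratio of peak to RMS:
CF = V_peak / V_rms
   = 21.65 / 3.427
   = 6.3175

6.3175


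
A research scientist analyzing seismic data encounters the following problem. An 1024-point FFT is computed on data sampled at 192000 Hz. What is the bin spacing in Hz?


DFT frequency resolution:
df = fs / N
   = 192000 / 1024
   = 187.5 Hz

187.5 Hz


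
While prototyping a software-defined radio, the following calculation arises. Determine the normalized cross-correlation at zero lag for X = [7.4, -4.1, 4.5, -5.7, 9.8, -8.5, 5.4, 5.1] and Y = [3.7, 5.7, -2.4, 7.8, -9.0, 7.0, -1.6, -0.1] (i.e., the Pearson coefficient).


Pearson correlation coefficient (population):
r = cov(X,Y) / (std(X) * std(Y))
Mean X = 1.7375, Mean Y = 1.3875
Cov(X,Y) = -28.423281
Std(X) = 6.360216, Std(Y) = 5.361305
r = -0.8336

-0.8336


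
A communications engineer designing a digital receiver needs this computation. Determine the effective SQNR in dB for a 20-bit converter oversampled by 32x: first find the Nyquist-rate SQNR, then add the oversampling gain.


Step 1 — baseline SQNR at Nyquist:
SQNR_base = 6.02*N + 1.76
          = 6.02*20 + 1.76
          = 122.16 dB

Step 2 — oversampling processing gain:
G = 10*log10(OSR) = 10*log10(32) = 15.05 dB

Step 3 — total:
SQNR_total = 122.16 + 15.05 = 137.21 dB

Base SQNR = 122.16 dB; oversampled SQNR = 137.21 dB


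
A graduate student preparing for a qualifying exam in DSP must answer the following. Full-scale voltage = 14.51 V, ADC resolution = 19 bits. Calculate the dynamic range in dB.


Dynamic range from full-scale to LSB:
V_min = V_max / 2^bits = 14.51 / 2^19
DR = 20 * log10(V_max / V_min)
   = 20 * log10(2^19)
   = 20 * 19 * log10(2)
   = 114.39 dB

114.39 dB


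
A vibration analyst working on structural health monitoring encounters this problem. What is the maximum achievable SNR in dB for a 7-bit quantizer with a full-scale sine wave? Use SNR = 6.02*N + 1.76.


Theoretical SNR for a full-scale sinusoid:
SNR = 6.02 * N + 1.76
    = 6.02 * 7 + 1.76
    = 42.14 + 1.76
    = 43.9 dB

43.9 dB


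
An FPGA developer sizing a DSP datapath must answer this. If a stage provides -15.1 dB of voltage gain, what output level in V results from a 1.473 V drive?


Output voltage from dB gain:
V_out = V_in * 10^(gain_dB / 20)
      = 1.473 * 10^(-15.1 / 20)
      = 1.473 * 0.175792
      = 0.2589 V

0.2589 V


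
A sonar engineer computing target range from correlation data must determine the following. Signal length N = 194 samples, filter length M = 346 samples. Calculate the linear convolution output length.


Linear convolution output length:
L = N + M - 1
  = 194 + 346 - 1
  = 539 samples

539


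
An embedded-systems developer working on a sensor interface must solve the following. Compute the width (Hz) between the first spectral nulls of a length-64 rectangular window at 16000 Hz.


Main lobe width for a rectangular window:
Width = 2 * fs / N
      = 2 * 16000 / 64
      = 32000 / 64
      = 500.0 Hz

500.0 Hz


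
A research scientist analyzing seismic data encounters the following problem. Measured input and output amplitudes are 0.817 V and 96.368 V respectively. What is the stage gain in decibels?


Voltage gain in dB:
G = 20 * log10(Vout / Vin)
  = 20 * log10(96.368 / 0.817)
  = 20 * log10(117.953488)
  = 20 * 2.071711
  = 41.43 dB

41.43 dB


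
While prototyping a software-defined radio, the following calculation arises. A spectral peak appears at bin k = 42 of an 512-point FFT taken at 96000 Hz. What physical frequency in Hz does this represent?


Frequency of DFT bin k:
f_k = k * fs / N
    = 42 * 96000 / 512
    = 4032000 / 512
    = 7875.0 Hz

7875.0 Hz


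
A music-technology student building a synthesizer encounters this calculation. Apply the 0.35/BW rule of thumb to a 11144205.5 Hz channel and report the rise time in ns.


Rise time from bandwidth relationship:
tr = 0.35 / BW
   = 0.35 / 11144205.5
   = 3.140645603e-08 s
   = 31.4065 ns

31.4065 ns


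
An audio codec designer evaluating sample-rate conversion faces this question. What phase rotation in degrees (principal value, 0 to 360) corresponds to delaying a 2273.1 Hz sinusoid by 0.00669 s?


Phase shift from frequency and time delay:
phi = 360 * f * t_delay
    = 360 * 2273.1 * 0.00669
    = 5474.53 degrees
    mod 360 = 74.53 degrees

74.53 degrees


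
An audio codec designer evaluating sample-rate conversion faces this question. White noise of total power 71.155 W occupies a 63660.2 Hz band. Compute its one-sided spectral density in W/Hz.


Power spectral density:
PSD = P / BW
    = 71.155 / 63660.2
    = 0.00111773 W/Hz

0.00111773 W/Hz


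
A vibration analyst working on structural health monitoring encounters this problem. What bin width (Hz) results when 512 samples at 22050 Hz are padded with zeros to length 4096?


Frequency resolution after zero-padding:
N_padded = 512 * 8 = 4096
df = fs / N_padded
   = 22050 / 4096
   = 5.3833 Hz

5.3833 Hz


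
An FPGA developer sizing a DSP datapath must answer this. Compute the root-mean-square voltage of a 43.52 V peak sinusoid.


RMS voltage for a sinusoidal waveform:
V_rms = V_peak / sqrt(2)
      = 43.52 / 1.414214
      = 30.773 V

30.773 V


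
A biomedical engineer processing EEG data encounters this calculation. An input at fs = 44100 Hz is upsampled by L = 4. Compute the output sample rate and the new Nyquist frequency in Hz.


Step 1 — output sample rate after interpolation by L:
fs_out = L * fs_in = 4 * 44100 = 176400 Hz

Step 2 — Nyquist frequency of the output stream:
f_Nyq = fs_out / 2 = 176400 / 2 = 88200.0 Hz

fs_out = 176400 Hz; f_Nyquist = 88200.0 Hz


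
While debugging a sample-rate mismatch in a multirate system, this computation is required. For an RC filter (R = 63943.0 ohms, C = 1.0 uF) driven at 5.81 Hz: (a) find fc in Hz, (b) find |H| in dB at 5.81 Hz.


Step 1 — cutoff frequency:
fc = 1 / (2*pi*R*C)
C = 1.0 uF = 1e-06 F
fc = 1 / (2*pi*63943.0*1e-06)
   = 2.48901 Hz

Step 2 — magnitude at f = 5.81 Hz:
|H(f)| = 1 / sqrt(1 + (f/fc)^2)
f/fc = 5.81 / 2.48901 = 2.334261
|H| = 1 / sqrt(1 + 5.448774) = 0.393787
|H|_dB = 20*log10(0.393787) = -8.09 dB

fc = 2.48901 Hz; |H(5.81 Hz)| = -8.09 dB


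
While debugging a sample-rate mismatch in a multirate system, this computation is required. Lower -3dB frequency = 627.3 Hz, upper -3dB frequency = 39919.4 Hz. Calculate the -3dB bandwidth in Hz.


Bandwidth is the difference of -3dB frequencies:
BW = f_high - f_low
   = 39919.4 - 627.3
   = 39292.1 Hz

39292.1 Hz


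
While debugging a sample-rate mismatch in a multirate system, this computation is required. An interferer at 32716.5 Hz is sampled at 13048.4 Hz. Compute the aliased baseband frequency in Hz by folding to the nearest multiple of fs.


Compute the nearest integer multiple of fs to the signal:
n = round(32716.5 / 13048.4) = 3
f_alias = |32716.5 - 3 * 13048.4|
        = |32716.5 - 39145.2|
        = 6428.7 Hz

6428.7


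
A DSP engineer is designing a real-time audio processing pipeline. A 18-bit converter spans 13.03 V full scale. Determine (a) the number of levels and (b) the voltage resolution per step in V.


Step 1 — number of quantization levels:
L = 2^N = 2^18 = 262144

Step 2 — LSB step size:
delta = Vfs / L
      = 13.03 / 262144
      = 4.971e-05 V

Levels = 262144; step size = 4.971e-05 V


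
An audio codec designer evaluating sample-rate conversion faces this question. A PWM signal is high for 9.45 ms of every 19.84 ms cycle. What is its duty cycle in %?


Duty cycle as a percentage:
DC = (t_on / T) * 100
   = (9.45 / 19.84) * 100
   = 0.47631 * 100
   = 47.63 %

47.63 %


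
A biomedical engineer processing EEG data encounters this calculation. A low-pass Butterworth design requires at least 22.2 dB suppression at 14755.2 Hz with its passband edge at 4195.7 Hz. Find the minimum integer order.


Butterworth filter order formula:
n = log10(10^(A/10) - 1) / (2 * log10(f_stop/f_pass))
10^(22.2/10) - 1 = 164.9587
f_stop/f_pass = 14755.2 / 4195.7 = 3.5167
n = 2.03 -> ceil = 3

3


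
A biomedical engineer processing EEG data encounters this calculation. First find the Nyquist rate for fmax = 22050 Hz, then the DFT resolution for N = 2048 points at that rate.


Step 1 — Nyquist sampling rate:
fs = 2 * fmax = 2 * 22050 = 44100 Hz

Step 2 — DFT bin spacing:
df = fs / N = 44100 / 2048 = 21.5332 Hz

21.5332 Hz


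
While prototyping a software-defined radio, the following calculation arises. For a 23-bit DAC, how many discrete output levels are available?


Number of quantization levels = 2^N
= 2^23
= 8388608

8388608


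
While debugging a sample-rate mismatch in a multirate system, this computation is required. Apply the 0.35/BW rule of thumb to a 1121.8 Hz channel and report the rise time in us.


Rise time from bandwidth relationship:
tr = 0.35 / BW
   = 0.35 / 1121.8
   = 0.0003119985737 s
   = 311.9986 us

311.9986 us


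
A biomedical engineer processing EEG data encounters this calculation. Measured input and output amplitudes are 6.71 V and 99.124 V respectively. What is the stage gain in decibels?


Voltage gain in dB:
G = 20 * log10(Vout / Vin)
  = 20 * log10(99.124 / 6.71)
  = 20 * log10(14.772578)
  = 20 * 1.169456
  = 23.39 dB

23.39 dB


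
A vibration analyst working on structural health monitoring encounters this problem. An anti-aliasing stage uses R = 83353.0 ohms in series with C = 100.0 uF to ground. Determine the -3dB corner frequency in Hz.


Cutoff frequency of a first-order RC filter:
fc = 1 / (2 * pi * R * C)
C = 100.0 uF = 0.0001 F
fc = 1 / (2 * pi * 83353.0 * 0.0001)
   = 1 / 52.372234490934
   = 0.019094 Hz

0.019094 Hz


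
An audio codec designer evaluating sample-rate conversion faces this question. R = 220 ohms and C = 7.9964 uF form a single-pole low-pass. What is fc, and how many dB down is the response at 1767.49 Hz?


Step 1 — cutoff frequency:
fc = 1 / (2*pi*R*C)
C = 7.9964 uF = 7.9964e-06 F
fc = 1 / (2*pi*220*7.9964e-06)
   = 90.4697 Hz

Step 2 — magnitude at f = 1767.49 Hz:
|H(f)| = 1 / sqrt(1 + (f/fc)^2)
f/fc = 1767.49 / 90.4697 = 19.536817
|H| = 1 / sqrt(1 + 381.687218) = 0.0511185
|H|_dB = 20*log10(0.0511185) = -25.83 dB

fc = 90.4697 Hz; |H(1767.49 Hz)| = -25.83 dB


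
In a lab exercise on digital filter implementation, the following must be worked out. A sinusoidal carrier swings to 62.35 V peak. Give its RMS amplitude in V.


RMS voltage for a sinusoidal waveform:
V_rms = V_peak / sqrt(2)
      = 62.35 / 1.414214
      = 44.088 V

44.088 V


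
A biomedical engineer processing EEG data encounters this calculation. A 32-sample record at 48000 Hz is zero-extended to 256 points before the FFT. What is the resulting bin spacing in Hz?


Frequency resolution after zero-padding:
N_padded = 32 * 8 = 256
df = fs / N_padded
   = 48000 / 256
   = 187.5 Hz

187.5 Hz


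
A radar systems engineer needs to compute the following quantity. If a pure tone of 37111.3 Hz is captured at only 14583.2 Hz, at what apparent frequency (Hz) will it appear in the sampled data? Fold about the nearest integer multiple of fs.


Compute the nearest integer multiple of fs to the signal:
n = round(37111.3 / 14583.2) = 3
f_alias = |37111.3 - 3 * 14583.2|
        = |37111.3 - 43749.6|
        = 6638.3 Hz

6638.3


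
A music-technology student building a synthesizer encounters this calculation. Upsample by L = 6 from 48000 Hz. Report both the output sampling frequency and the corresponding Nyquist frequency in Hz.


Step 1 — output sample rate after interpolation by L:
fs_out = L * fs_in = 6 * 48000 = 288000 Hz

Step 2 — Nyquist frequency of the output stream:
f_Nyq = fs_out / 2 = 288000 / 2 = 144000.0 Hz

fs_out = 288000 Hz; f_Nyquist = 144000.0 Hz


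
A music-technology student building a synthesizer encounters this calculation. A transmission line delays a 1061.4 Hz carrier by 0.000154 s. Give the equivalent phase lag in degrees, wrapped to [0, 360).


Phase shift from frequency and time delay:
phi = 360 * f * t_delay
    = 360 * 1061.4 * 0.000154
    = 58.84 degrees
    mod 360 = 58.84 degrees

58.84 degrees


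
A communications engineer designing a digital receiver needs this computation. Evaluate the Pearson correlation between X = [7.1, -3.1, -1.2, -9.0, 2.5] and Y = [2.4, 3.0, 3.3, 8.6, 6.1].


Pearson correlation coefficient (population):
r = cov(X,Y) / (std(X) * std(Y))
Mean X = -0.74, Mean Y = 4.68
Cov(X,Y) = -8.2108
Std(X) = 5.403184, Std(Y) = 2.337007
r = -0.6502

-0.6502


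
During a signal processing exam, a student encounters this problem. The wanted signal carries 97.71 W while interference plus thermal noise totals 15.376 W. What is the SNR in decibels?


SNR in decibels:
SNR = 10 * log10(Ps / Pn)
    = 10 * log10(97.71 / 15.376)
    = 10 * log10(6.3547)
    = 10 * 0.8031
    = 8.03 dB

8.03 dB


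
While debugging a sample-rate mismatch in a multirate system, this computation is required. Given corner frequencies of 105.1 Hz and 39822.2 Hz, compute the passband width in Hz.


Bandwidth is the difference of -3dB frequencies:
BW = f_high - f_low
   = 39822.2 - 105.1
   = 39717.1 Hz

39717.1 Hz


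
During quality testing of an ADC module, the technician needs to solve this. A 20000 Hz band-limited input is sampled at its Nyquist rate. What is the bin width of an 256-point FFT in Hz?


Step 1 — Nyquist sampling rate:
fs = 2 * fmax = 2 * 20000 = 40000 Hz

Step 2 — DFT bin spacing:
df = fs / N = 40000 / 256 = 156.25 Hz

156.25 Hz


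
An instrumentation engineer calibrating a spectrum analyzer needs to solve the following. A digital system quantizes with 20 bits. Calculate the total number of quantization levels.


Number of quantization levels = 2^N
= 2^20
= 1048576

1048576


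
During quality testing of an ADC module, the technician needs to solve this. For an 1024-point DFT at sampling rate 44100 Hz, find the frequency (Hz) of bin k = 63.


Frequency of DFT bin k:
f_k = k * fs / N
    = 63 * 44100 / 1024
    = 2778300 / 1024
    = 2713.184 Hz

2713.184 Hz


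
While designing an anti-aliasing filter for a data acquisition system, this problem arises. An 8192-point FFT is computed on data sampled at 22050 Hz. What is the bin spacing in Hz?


DFT frequency resolution:
df = fs / N
   = 22050 / 8192
   = 2.6917 Hz

2.6917 Hz


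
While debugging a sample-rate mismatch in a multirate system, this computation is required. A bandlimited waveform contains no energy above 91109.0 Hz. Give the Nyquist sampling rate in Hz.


The Nyquist rate is twice the maximum frequency component.
fs_min = 2 * fmax
      = 2 * 91109.0
      = 182218.0 Hz

182218.0


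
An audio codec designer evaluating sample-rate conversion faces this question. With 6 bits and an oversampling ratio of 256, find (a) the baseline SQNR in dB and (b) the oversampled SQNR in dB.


Step 1 — baseline SQNR at Nyquist:
SQNR_base = 6.02*N + 1.76
          = 6.02*6 + 1.76
          = 37.88 dB

Step 2 — oversampling processing gain:
G = 10*log10(OSR) = 10*log10(256) = 24.08 dB

Step 3 — total:
SQNR_total = 37.88 + 24.08 = 61.96 dB

Base SQNR = 37.88 dB; oversampled SQNR = 61.96 dB


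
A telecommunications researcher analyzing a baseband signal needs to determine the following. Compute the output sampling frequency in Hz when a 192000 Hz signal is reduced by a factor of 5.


Decimation reduces the sample rate:
fs_out = fs_in / M
       = 192000 / 5
       = 38400.0 Hz

38400.0 Hz


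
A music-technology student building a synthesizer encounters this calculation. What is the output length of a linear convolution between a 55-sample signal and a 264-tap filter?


Linear convolution output length:
L = N + M - 1
  = 55 + 264 - 1
  = 318 samples

318


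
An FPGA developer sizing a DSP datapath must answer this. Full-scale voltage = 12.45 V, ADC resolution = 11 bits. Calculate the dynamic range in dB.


Dynamic range from full-scale to LSB:
V_min = V_max / 2^bits = 12.45 / 2^11
DR = 20 * log10(V_max / V_min)
   = 20 * log10(2^11)
   = 20 * 11 * log10(2)
   = 66.23 dB

66.23 dB


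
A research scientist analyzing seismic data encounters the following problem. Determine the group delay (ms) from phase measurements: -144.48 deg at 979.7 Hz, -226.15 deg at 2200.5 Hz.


Group delay from phase difference:
tau = -d(phi)/d(omega)
d(phi) = -81.67 deg = -1.42541 rad
d(omega) = 2*pi*(2200.5 - 979.7) = 7670.5126 rad/s
tau = -(-1.42541) / 7670.5126
    = 0.1858 ms

0.1858 ms


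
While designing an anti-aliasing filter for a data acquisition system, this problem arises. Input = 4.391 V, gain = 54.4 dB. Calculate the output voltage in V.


Output voltage from dB gain:
V_out = V_in * 10^(gain_dB / 20)
      = 4.391 * 10^(54.4 / 20)
      = 4.391 * 524.80746
      = 2304.4296 V

2304.4296 V


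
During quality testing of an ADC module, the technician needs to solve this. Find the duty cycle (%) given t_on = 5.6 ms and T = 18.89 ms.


Duty cycle as a percentage:
DC = (t_on / T) * 100
   = (5.6 / 18.89) * 100
   = 0.296453 * 100
   = 29.65 %

29.65 %


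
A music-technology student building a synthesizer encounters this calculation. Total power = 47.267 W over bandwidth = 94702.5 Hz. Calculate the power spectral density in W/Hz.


Power spectral density:
PSD = P / BW
    = 47.267 / 94702.5
    = 0.00049911 W/Hz

0.00049911 W/Hz


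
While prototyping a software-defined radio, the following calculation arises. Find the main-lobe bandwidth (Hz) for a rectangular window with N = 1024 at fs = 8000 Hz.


Main lobe width for a rectangular window:
Width = 2 * fs / N
      = 2 * 8000 / 1024
      = 16000 / 1024
      = 15.625 Hz

15.625 Hz


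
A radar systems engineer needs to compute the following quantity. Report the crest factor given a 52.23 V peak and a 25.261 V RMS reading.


Crest factor is the ratio of peak to RMS:
CF = V_peak / V_rms
   = 52.23 / 25.261
   = 2.0676

2.0676


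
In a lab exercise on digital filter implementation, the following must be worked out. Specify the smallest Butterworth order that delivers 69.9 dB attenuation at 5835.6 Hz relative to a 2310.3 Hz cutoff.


Butterworth filter order formula:
n = log10(10^(A/10) - 1) / (2 * log10(f_stop/f_pass))
10^(69.9/10) - 1 = 9772371.2096
f_stop/f_pass = 5835.6 / 2310.3 = 2.5259
n = 8.685 -> ceil = 9

9


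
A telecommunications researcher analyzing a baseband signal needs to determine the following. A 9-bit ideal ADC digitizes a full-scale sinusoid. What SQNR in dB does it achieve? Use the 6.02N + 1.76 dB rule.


Theoretical SNR for a full-scale sinusoid:
SNR = 6.02 * N + 1.76
    = 6.02 * 9 + 1.76
    = 54.18 + 1.76
    = 55.94 dB

55.94 dB


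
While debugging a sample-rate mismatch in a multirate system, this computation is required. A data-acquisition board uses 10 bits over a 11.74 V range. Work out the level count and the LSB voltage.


Step 1 — number of quantization levels:
L = 2^N = 2^10 = 1024

Step 2 — LSB step size:
delta = Vfs / L
      = 11.74 / 1024
      = 0.01146484 V

Levels = 1024; step size = 0.01146484 V


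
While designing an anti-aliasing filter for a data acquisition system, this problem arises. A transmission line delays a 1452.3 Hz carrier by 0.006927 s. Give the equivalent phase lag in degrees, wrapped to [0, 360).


Phase shift from frequency and time delay:
phi = 360 * f * t_delay
    = 360 * 1452.3 * 0.006927
    = 3621.63 degrees
    mod 360 = 21.63 degrees

21.63 degrees


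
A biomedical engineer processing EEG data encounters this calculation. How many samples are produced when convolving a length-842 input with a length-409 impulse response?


Linear convolution output length:
L = N + M - 1
  = 842 + 409 - 1
  = 1250 samples

1250


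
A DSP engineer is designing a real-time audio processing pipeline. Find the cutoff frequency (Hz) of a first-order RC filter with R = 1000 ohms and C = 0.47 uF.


Cutoff frequency of a first-order RC filter:
fc = 1 / (2 * pi * R * C)
C = 0.47 uF = 4.7e-07 F
fc = 1 / (2 * pi * 1000 * 4.7e-07)
   = 1 / 0.0029530970943744
   = 338.627538 Hz

338.627538 Hz


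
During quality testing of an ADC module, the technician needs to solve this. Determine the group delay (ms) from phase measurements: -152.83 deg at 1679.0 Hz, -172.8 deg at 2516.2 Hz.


Group delay from phase difference:
tau = -d(phi)/d(omega)
d(phi) = -19.97 deg = -0.348542 rad
d(omega) = 2*pi*(2516.2 - 1679.0) = 5260.2827 rad/s
tau = -(-0.348542) / 5260.2827
    = 0.0663 ms

0.0663 ms


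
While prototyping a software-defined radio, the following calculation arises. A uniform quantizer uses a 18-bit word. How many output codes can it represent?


Number of quantization levels = 2^N
= 2^18
= 262144

262144


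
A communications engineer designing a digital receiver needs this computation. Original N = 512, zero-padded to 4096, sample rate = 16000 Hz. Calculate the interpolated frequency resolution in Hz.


Frequency resolution after zero-padding:
N_padded = 512 * 8 = 4096
df = fs / N_padded
   = 16000 / 4096
   = 3.9062 Hz

3.9062 Hz


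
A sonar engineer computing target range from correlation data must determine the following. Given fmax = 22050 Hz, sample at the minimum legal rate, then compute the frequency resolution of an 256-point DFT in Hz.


Step 1 — Nyquist sampling rate:
fs = 2 * fmax = 2 * 22050 = 44100 Hz

Step 2 — DFT bin spacing:
df = fs / N = 44100 / 256 = 172.2656 Hz

172.2656 Hz


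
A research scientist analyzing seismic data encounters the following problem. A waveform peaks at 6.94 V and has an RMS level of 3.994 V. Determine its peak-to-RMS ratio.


Crest factor is the ratio of peak to RMS:
CF = V_peak / V_rms
   = 6.94 / 3.994
   = 1.7376

1.7376


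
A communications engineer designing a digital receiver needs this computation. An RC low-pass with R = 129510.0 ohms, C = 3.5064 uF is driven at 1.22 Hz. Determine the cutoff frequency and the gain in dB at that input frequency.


Step 1 — cutoff frequency:
fc = 1 / (2*pi*R*C)
C = 3.5064 uF = 3.5064e-06 F
fc = 1 / (2*pi*129510.0*3.5064e-06)
   = 0.350474 Hz

Step 2 — magnitude at f = 1.22 Hz:
|H(f)| = 1 / sqrt(1 + (f/fc)^2)
f/fc = 1.22 / 0.350474 = 3.481
|H| = 1 / sqrt(1 + 12.117361) = 0.2761066
|H|_dB = 20*log10(0.2761066) = -11.18 dB

fc = 0.350474 Hz; |H(1.22 Hz)| = -11.18 dB


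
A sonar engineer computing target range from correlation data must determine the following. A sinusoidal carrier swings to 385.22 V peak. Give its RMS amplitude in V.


RMS voltage for a sinusoidal waveform:
V_rms = V_peak / sqrt(2)
      = 385.22 / 1.414214
      = 272.392 V

272.392 V


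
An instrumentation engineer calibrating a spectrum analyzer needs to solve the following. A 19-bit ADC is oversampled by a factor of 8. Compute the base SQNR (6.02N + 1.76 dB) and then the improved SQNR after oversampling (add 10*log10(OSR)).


Step 1 — baseline SQNR at Nyquist:
SQNR_base = 6.02*N + 1.76
          = 6.02*19 + 1.76
          = 116.14 dB

Step 2 — oversampling processing gain:
G = 10*log10(OSR) = 10*log10(8) = 9.03 dB

Step 3 — total:
SQNR_total = 116.14 + 9.03 = 125.17 dB

Base SQNR = 116.14 dB; oversampled SQNR = 125.17 dB


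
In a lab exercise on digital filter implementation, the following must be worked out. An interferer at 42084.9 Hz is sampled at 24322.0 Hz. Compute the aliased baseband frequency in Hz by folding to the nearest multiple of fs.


Compute the nearest integer multiple of fs to the signal:
n = round(42084.9 / 24322.0) = 2
f_alias = |42084.9 - 2 * 24322.0|
        = |42084.9 - 48644.0|
        = 6559.1 Hz

6559.1


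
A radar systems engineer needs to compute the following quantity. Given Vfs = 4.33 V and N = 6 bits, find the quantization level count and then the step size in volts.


Step 1 — number of quantization levels:
L = 2^N = 2^6 = 64

Step 2 — LSB step size:
delta = Vfs / L
      = 4.33 / 64
      = 0.06765625 V

Levels = 64; step size = 0.06765625 V


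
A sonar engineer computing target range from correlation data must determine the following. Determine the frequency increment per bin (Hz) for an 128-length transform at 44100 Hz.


DFT frequency resolution:
df = fs / N
   = 44100 / 128
   = 344.5312 Hz

344.5312 Hz


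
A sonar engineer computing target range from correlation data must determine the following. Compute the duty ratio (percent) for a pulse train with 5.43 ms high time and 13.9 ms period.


Duty cycle as a percentage:
DC = (t_on / T) * 100
   = (5.43 / 13.9) * 100
   = 0.390647 * 100
   = 39.06 %

39.06 %


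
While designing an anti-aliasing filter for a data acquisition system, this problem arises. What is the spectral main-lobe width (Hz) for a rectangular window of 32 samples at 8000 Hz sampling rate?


Main lobe width for a rectangular window:
Width = 2 * fs / N
      = 2 * 8000 / 32
      = 16000 / 32
      = 500.0 Hz

500.0 Hz


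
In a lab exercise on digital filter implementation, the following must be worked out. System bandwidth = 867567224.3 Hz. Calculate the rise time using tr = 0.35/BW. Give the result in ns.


Rise time from bandwidth relationship:
tr = 0.35 / BW
   = 0.35 / 867567224.3
   = 4.034269509e-10 s
   = 0.4034 ns

0.4034 ns


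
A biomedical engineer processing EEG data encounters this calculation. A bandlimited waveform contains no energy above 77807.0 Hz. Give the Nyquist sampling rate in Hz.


The Nyquist rate is twice the maximum frequency component.
fs_min = 2 * fmax
      = 2 * 77807.0
      = 155614.0 Hz

155614.0


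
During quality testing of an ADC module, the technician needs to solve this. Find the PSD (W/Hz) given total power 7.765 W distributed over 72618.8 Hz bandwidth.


Power spectral density:
PSD = P / BW
    = 7.765 / 72618.8
    = 0.00010693 W/Hz

0.00010693 W/Hz


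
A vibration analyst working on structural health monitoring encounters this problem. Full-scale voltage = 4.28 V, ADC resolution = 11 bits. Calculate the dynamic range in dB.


Dynamic range from full-scale to LSB:
V_min = V_max / 2^bits = 4.28 / 2^11
DR = 20 * log10(V_max / V_min)
   = 20 * log10(2^11)
   = 20 * 11 * log10(2)
   = 66.23 dB

66.23 dB


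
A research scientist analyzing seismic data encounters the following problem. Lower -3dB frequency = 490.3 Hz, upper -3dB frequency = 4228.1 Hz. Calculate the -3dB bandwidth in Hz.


Bandwidth is the difference of -3dB frequencies:
BW = f_high - f_low
   = 4228.1 - 490.3
   = 3737.8 Hz

3737.8 Hz


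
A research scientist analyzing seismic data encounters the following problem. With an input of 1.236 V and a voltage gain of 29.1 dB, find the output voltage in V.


Output voltage from dB gain:
V_out = V_in * 10^(gain_dB / 20)
      = 1.236 * 10^(29.1 / 20)
      = 1.236 * 28.510183
      = 35.2386 V

35.2386 V


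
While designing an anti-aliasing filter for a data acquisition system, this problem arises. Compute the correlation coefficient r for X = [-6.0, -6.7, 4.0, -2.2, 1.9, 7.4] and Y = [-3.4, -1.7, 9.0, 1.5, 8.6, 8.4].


Pearson correlation coefficient (population):
r = cov(X,Y) / (std(X) * std(Y))
Mean X = -0.2667, Mean Y = 3.7333
Cov(X,Y) = 24.827222
Std(X) = 5.158704, Std(Y) = 5.141228
r = 0.9361

0.9361


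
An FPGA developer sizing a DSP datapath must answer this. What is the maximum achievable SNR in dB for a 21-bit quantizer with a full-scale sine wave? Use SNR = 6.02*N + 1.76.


Theoretical SNR for a full-scale sinusoid:
SNR = 6.02 * N + 1.76
    = 6.02 * 21 + 1.76
    = 126.42 + 1.76
    = 128.18 dB

128.18 dB


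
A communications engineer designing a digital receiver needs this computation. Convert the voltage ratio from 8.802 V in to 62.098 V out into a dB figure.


Voltage gain in dB:
G = 20 * log10(Vout / Vin)
  = 20 * log10(62.098 / 8.802)
  = 20 * log10(7.054988)
  = 20 * 0.848496
  = 16.97 dB

16.97 dB


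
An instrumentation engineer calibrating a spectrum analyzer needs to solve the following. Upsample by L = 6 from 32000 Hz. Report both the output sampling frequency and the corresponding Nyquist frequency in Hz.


Step 1 — output sample rate after interpolation by L:
fs_out = L * fs_in = 6 * 32000 = 192000 Hz

Step 2 — Nyquist frequency of the output stream:
f_Nyq = fs_out / 2 = 192000 / 2 = 96000.0 Hz

fs_out = 192000 Hz; f_Nyquist = 96000.0 Hz


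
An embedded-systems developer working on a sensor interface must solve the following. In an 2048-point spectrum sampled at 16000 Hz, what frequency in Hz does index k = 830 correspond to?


Frequency of DFT bin k:
f_k = k * fs / N
    = 830 * 16000 / 2048
    = 13280000 / 2048
    = 6484.375 Hz

6484.375 Hz


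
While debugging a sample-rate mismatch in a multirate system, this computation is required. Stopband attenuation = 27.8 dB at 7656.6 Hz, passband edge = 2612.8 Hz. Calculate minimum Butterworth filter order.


Butterworth filter order formula:
n = log10(10^(A/10) - 1) / (2 * log10(f_stop/f_pass))
10^(27.8/10) - 1 = 601.5596
f_stop/f_pass = 7656.6 / 2612.8 = 2.9304
n = 2.9761 -> ceil = 3

3


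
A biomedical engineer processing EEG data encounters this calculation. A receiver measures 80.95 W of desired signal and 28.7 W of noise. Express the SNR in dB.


SNR in decibels:
SNR = 10 * log10(Ps / Pn)
    = 10 * log10(80.95 / 28.7)
    = 10 * log10(2.8206)
    = 10 * 0.4503
    = 4.5 dB

4.5 dB


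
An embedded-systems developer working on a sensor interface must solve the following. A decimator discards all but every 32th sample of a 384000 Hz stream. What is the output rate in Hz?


Decimation reduces the sample rate:
fs_out = fs_in / M
       = 384000 / 32
       = 12000.0 Hz

12000.0 Hz


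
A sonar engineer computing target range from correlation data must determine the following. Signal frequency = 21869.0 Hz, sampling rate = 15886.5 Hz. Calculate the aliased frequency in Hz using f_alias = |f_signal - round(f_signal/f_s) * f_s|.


Compute the nearest integer multiple of fs to the signal:
n = round(21869.0 / 15886.5) = 1
f_alias = |21869.0 - 1 * 15886.5|
        = |21869.0 - 15886.5|
        = 5982.5 Hz

5982.5


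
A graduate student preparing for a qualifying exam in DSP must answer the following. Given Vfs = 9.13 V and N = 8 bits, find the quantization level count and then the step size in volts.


Step 1 — number of quantization levels:
L = 2^N = 2^8 = 256

Step 2 — LSB step size:
delta = Vfs / L
      = 9.13 / 256
      = 0.03566406 V

Levels = 256; step size = 0.03566406 V


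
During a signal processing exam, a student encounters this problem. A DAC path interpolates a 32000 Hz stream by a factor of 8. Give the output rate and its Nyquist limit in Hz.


Step 1 — output sample rate after interpolation by L:
fs_out = L * fs_in = 8 * 32000 = 256000 Hz

Step 2 — Nyquist frequency of the output stream:
f_Nyq = fs_out / 2 = 256000 / 2 = 128000.0 Hz

fs_out = 256000 Hz; f_Nyquist = 128000.0 Hz
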